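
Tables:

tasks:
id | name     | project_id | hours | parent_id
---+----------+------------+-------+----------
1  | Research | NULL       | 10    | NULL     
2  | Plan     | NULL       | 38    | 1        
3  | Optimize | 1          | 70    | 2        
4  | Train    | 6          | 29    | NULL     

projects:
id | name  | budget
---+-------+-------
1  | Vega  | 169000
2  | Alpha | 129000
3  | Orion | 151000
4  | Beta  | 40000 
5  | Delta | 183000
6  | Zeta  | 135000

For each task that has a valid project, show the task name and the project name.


INNER JOIN keeps only tasks rows whose project_id matches an id in projects. Walk through each task:
  - task 1 (Research): project_id=NULL, no match -> dropped
  - task 2 (Plan): project_id=NULL, no match -> dropped
  - task 3 (Optimize): project_id=1 -> matches Vega
  - task 4 (Train): project_id=6 -> matches Zeta
So 2 of 4 rows are dropped.

SQL:
SELECT a.name, b.name AS project
FROM tasks a
INNER JOIN projects b ON a.project_id = b.id

Result:
name     | project
---------+--------
Optimize | Vega   
Train    | Zeta   


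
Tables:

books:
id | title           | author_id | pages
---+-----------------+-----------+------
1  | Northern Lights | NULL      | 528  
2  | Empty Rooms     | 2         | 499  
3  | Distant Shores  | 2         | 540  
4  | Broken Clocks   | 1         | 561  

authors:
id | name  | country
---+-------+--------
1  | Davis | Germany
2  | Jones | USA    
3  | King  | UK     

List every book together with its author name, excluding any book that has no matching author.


INNER JOIN keeps only books rows whose author_id matches an id in authors. Walk through each book:
  - book 1 (Northern Lights): author_id=NULL, no match -> dropped
  - book 2 (Empty Rooms): author_id=2 -> matches Jones
  - book 3 (Distant Shores): author_id=2 -> matches Jones
  - book 4 (Broken Clocks): author_id=1 -> matches Davis
So 1 of 4 rows is dropped.

SQL:
SELECT a.title, b.name AS author
FROM books a
INNER JOIN authors b ON a.author_id = b.id

Result:
title          | author
---------------+-------
Empty Rooms    | Jones 
Distant Shores | Jones 
Broken Clocks  | Davis 


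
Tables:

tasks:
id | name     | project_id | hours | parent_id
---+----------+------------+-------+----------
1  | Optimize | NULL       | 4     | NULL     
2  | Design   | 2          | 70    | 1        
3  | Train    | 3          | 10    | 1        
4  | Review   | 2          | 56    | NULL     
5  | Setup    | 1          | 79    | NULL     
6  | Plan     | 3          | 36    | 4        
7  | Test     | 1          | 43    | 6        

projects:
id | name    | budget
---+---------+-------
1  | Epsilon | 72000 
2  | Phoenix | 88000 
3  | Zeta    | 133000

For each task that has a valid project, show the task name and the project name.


INNER JOIN keeps only tasks rows whose project_id matches an id in projects. Walk through each task:
  - task 1 (Optimize): project_id=NULL, no match -> dropped
  - task 2 (Design): project_id=2 -> matches Phoenix
  - task 3 (Train): project_id=3 -> matches Zeta
  - task 4 (Review): project_id=2 -> matches Phoenix
  - task 5 (Setup): project_id=1 -> matches Epsilon
  - task 6 (Plan): project_id=3 -> matches Zeta
  - task 7 (Test): project_id=1 -> matches Epsilon
So 1 of 7 rows is dropped.

SQL:
SELECT a.name, b.name AS project
FROM tasks a
INNER JOIN projects b ON a.project_id = b.id

Result:
name   | project
-------+--------
Design | Phoenix
Train  | Zeta   
Review | Phoenix
Setup  | Epsilon
Plan   | Zeta   
Test   | Epsilon


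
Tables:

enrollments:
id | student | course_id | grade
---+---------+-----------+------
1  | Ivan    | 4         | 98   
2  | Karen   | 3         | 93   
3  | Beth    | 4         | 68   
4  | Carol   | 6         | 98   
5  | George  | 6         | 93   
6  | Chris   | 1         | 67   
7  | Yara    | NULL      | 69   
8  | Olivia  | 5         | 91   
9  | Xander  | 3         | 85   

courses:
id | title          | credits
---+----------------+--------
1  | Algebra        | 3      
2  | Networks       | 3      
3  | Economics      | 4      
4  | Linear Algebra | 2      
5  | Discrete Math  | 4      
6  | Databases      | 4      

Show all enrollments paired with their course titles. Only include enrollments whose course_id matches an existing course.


INNER JOIN keeps only enrollments rows whose course_id matches an id in courses. Walk through each enrollment:
  - enrollment 1 (Ivan): course_id=4 -> matches Linear Algebra
  - enrollment 2 (Karen): course_id=3 -> matches Economics
  - enrollment 3 (Beth): course_id=4 -> matches Linear Algebra
  - enrollment 4 (Carol): course_id=6 -> matches Databases
  - enrollment 5 (George): course_id=6 -> matches Databases
  - enrollment 6 (Chris): course_id=1 -> matches Algebra
  - enrollment 7 (Yara): course_id=NULL, no match -> dropped
  - enrollment 8 (Olivia): course_id=5 -> matches Discrete Math
  - enrollment 9 (Xander): course_id=3 -> matches Economics
So 1 of 9 rows is dropped.

SQL:
SELECT a.student, b.title AS course
FROM enrollments a
INNER JOIN courses b ON a.course_id = b.id

Result:
student | course        
--------+---------------
Ivan    | Linear Algebra
Karen   | Economics     
Beth    | Linear Algebra
Carol   | Databases     
George  | Databases     
Chris   | Algebra       
Olivia  | Discrete Math 
Xander  | Economics     


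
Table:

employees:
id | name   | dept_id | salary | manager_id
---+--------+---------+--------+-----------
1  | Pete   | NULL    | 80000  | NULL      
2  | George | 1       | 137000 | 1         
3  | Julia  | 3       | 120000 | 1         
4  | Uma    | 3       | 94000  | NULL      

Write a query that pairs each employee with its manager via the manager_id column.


This is a self-join: employees is joined to a second copy of itself, matching each row's manager_id to another row's id. Use LEFT JOIN so rows with manager_id=NULL are kept.
  - employee 1 (Pete): manager_id=NULL -> NULL
  - employee 2 (George): manager_id=1 -> Pete
  - employee 3 (Julia): manager_id=1 -> Pete
  - employee 4 (Uma): manager_id=NULL -> NULL

SQL:
SELECT a.name AS item, b.name AS manager
FROM employees a
LEFT JOIN employees b ON a.manager_id = b.id

Result:
item   | manager
-------+--------
Pete   | NULL   
George | Pete   
Julia  | Pete   
Uma    | NULL   


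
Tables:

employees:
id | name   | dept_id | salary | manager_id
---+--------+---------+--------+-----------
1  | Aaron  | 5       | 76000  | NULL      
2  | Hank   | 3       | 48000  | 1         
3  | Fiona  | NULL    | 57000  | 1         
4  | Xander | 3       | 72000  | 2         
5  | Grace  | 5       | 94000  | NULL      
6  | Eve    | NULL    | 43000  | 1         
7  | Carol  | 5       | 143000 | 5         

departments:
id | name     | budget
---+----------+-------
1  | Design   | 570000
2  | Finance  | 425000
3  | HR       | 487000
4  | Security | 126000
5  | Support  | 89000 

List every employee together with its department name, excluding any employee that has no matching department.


INNER JOIN keeps only employees rows whose dept_id matches an id in departments. Walk through each employee:
  - employee 1 (Aaron): dept_id=5 -> matches Support
  - employee 2 (Hank): dept_id=3 -> matches HR
  - employee 3 (Fiona): dept_id=NULL, no match -> dropped
  - employee 4 (Xander): dept_id=3 -> matches HR
  - employee 5 (Grace): dept_id=5 -> matches Support
  - employee 6 (Eve): dept_id=NULL, no match -> dropped
  - employee 7 (Carol): dept_id=5 -> matches Support
So 2 of 7 rows are dropped.

SQL:
SELECT a.name, b.name AS department
FROM employees a
INNER JOIN departments b ON a.dept_id = b.id

Result:
name   | department
-------+-----------
Aaron  | Support   
Hank   | HR        
Xander | HR        
Grace  | Support   
Carol  | Support   


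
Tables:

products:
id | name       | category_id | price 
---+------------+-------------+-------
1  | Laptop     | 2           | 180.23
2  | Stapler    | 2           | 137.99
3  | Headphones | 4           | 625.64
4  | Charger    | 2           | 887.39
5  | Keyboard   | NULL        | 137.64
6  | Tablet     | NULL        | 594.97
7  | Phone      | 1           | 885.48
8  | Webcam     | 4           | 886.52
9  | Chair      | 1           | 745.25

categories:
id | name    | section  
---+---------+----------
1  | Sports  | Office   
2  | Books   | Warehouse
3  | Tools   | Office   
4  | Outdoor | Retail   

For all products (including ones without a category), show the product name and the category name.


LEFT JOIN keeps every row from products (the left table); where category_id has no match in categories, the category columns become NULL. Walk through each product:
  - product 1 (Laptop): category_id=2 -> matches Books
  - product 2 (Stapler): category_id=2 -> matches Books
  - product 3 (Headphones): category_id=4 -> matches Outdoor
  - product 4 (Charger): category_id=2 -> matches Books
  - product 5 (Keyboard): category_id=NULL, no match -> kept with NULL
  - product 6 (Tablet): category_id=NULL, no match -> kept with NULL
  - product 7 (Phone): category_id=1 -> matches Sports
  - product 8 (Webcam): category_id=4 -> matches Outdoor
  - product 9 (Chair): category_id=1 -> matches Sports
All 9 rows appear; 2 have NULL category.

SQL:
SELECT a.name, b.name AS category
FROM products a
LEFT JOIN categories b ON a.category_id = b.id

Result:
name       | category
-----------+---------
Laptop     | Books   
Stapler    | Books   
Headphones | Outdoor 
Charger    | Books   
Keyboard   | NULL    
Tablet     | NULL    
Phone      | Sports  
Webcam     | Outdoor 
Chair      | Sports  


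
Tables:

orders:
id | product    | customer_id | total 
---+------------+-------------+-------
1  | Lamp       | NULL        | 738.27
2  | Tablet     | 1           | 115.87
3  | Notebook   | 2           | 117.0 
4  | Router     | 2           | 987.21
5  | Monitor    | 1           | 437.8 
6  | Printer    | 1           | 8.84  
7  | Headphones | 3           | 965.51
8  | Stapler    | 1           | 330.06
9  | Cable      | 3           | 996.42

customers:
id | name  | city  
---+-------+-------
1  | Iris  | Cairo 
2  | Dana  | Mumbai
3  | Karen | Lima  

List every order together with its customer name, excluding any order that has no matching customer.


INNER JOIN keeps only orders rows whose customer_id matches an id in customers. Walk through each order:
  - order 1 (Lamp): customer_id=NULL, no match -> dropped
  - order 2 (Tablet): customer_id=1 -> matches Iris
  - order 3 (Notebook): customer_id=2 -> matches Dana
  - order 4 (Router): customer_id=2 -> matches Dana
  - order 5 (Monitor): customer_id=1 -> matches Iris
  - order 6 (Printer): customer_id=1 -> matches Iris
  - order 7 (Headphones): customer_id=3 -> matches Karen
  - order 8 (Stapler): customer_id=1 -> matches Iris
  - order 9 (Cable): customer_id=3 -> matches Karen
So 1 of 9 rows is dropped.

SQL:
SELECT a.product, b.name AS customer
FROM orders a
INNER JOIN customers b ON a.customer_id = b.id

Result:
product    | customer
-----------+---------
Tablet     | Iris    
Notebook   | Dana    
Router     | Dana    
Monitor    | Iris    
Printer    | Iris    
Headphones | Karen   
Stapler    | Iris    
Cable      | Karen   


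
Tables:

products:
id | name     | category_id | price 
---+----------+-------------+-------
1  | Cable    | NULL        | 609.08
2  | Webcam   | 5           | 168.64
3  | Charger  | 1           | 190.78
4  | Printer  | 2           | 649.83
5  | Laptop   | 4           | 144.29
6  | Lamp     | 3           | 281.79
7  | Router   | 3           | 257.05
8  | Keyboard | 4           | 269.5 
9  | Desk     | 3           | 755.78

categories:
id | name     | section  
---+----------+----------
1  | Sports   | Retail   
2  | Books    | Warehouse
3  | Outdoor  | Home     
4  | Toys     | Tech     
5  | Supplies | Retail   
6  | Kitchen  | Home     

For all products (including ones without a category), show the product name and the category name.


LEFT JOIN keeps every row from products (the left table); where category_id has no match in categories, the category columns become NULL. Walk through each product:
  - product 1 (Cable): category_id=NULL, no match -> kept with NULL
  - product 2 (Webcam): category_id=5 -> matches Supplies
  - product 3 (Charger): category_id=1 -> matches Sports
  - product 4 (Printer): category_id=2 -> matches Books
  - product 5 (Laptop): category_id=4 -> matches Toys
  - product 6 (Lamp): category_id=3 -> matches Outdoor
  - product 7 (Router): category_id=3 -> matches Outdoor
  - product 8 (Keyboard): category_id=4 -> matches Toys
  - product 9 (Desk): category_id=3 -> matches Outdoor
All 9 rows appear; 1 has NULL category.

SQL:
SELECT a.name, b.name AS category
FROM products a
LEFT JOIN categories b ON a.category_id = b.id

Result:
name     | category
---------+---------
Cable    | NULL    
Webcam   | Supplies
Charger  | Sports  
Printer  | Books   
Laptop   | Toys    
Lamp     | Outdoor 
Router   | Outdoor 
Keyboard | Toys    
Desk     | Outdoor 


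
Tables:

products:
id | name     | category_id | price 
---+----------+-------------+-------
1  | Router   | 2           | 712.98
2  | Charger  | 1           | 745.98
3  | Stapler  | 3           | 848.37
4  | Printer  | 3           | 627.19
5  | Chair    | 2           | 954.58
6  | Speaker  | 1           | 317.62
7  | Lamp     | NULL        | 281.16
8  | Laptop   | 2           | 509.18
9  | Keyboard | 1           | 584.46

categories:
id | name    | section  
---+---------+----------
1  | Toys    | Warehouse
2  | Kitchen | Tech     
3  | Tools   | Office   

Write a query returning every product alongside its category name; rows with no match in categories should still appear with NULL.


LEFT JOIN keeps every row from products (the left table); where category_id has no match in categories, the category columns become NULL. Walk through each product:
  - product 1 (Router): category_id=2 -> matches Kitchen
  - product 2 (Charger): category_id=1 -> matches Toys
  - product 3 (Stapler): category_id=3 -> matches Tools
  - product 4 (Printer): category_id=3 -> matches Tools
  - product 5 (Chair): category_id=2 -> matches Kitchen
  - product 6 (Speaker): category_id=1 -> matches Toys
  - product 7 (Lamp): category_id=NULL, no match -> kept with NULL
  - product 8 (Laptop): category_id=2 -> matches Kitchen
  - product 9 (Keyboard): category_id=1 -> matches Toys
All 9 rows appear; 1 has NULL category.

SQL:
SELECT a.name, b.name AS category
FROM products a
LEFT JOIN categories b ON a.category_id = b.id

Result:
name     | category
---------+---------
Router   | Kitchen 
Charger  | Toys    
Stapler  | Tools   
Printer  | Tools   
Chair    | Kitchen 
Speaker  | Toys    
Lamp     | NULL    
Laptop   | Kitchen 
Keyboard | Toys    


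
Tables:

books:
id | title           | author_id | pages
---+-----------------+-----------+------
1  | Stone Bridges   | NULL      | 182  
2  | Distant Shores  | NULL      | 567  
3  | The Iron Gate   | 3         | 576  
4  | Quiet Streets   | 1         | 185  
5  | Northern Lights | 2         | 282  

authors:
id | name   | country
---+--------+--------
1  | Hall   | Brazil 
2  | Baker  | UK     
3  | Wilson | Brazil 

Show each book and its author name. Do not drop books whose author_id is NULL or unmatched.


LEFT JOIN keeps every row from books (the left table); where author_id has no match in authors, the author columns become NULL. Walk through each book:
  - book 1 (Stone Bridges): author_id=NULL, no match -> kept with NULL
  - book 2 (Distant Shores): author_id=NULL, no match -> kept with NULL
  - book 3 (The Iron Gate): author_id=3 -> matches Wilson
  - book 4 (Quiet Streets): author_id=1 -> matches Hall
  - book 5 (Northern Lights): author_id=2 -> matches Baker
All 5 rows appear; 2 have NULL author.

SQL:
SELECT a.title, b.name AS author
FROM books a
LEFT JOIN authors b ON a.author_id = b.id

Result:
title           | author
----------------+-------
Stone Bridges   | NULL  
Distant Shores  | NULL  
The Iron Gate   | Wilson
Quiet Streets   | Hall  
Northern Lights | Baker 


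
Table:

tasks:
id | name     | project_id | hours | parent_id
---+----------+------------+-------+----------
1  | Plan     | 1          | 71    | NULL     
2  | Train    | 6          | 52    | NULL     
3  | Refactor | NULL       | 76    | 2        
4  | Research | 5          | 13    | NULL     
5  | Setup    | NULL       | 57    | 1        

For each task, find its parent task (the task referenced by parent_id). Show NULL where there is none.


This is a self-join: tasks is joined to a second copy of itself, matching each row's parent_id to another row's id. Use LEFT JOIN so rows with parent_id=NULL are kept.
  - task 1 (Plan): parent_id=NULL -> NULL
  - task 2 (Train): parent_id=NULL -> NULL
  - task 3 (Refactor): parent_id=2 -> Train
  - task 4 (Research): parent_id=NULL -> NULL
  - task 5 (Setup): parent_id=1 -> Plan

SQL:
SELECT a.name AS item, b.name AS parent
FROM tasks a
LEFT JOIN tasks b ON a.parent_id = b.id

Result:
item     | parent
---------+-------
Plan     | NULL  
Train    | NULL  
Refactor | Train 
Research | NULL  
Setup    | Plan  


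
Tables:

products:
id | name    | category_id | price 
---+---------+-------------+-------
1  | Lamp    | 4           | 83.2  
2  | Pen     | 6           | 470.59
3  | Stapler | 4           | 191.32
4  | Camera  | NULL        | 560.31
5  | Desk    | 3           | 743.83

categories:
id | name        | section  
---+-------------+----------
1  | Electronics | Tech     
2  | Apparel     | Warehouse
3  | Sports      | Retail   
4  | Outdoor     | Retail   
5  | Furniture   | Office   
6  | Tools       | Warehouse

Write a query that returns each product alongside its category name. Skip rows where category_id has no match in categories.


INNER JOIN keeps only products rows whose category_id matches an id in categories. Walk through each product:
  - product 1 (Lamp): category_id=4 -> matches Outdoor
  - product 2 (Pen): category_id=6 -> matches Tools
  - product 3 (Stapler): category_id=4 -> matches Outdoor
  - product 4 (Camera): category_id=NULL, no match -> dropped
  - product 5 (Desk): category_id=3 -> matches Sports
So 1 of 5 rows is dropped.

SQL:
SELECT a.name, b.name AS category
FROM products a
INNER JOIN categories b ON a.category_id = b.id

Result:
name    | category
--------+---------
Lamp    | Outdoor 
Pen     | Tools   
Stapler | Outdoor 
Desk    | Sports  


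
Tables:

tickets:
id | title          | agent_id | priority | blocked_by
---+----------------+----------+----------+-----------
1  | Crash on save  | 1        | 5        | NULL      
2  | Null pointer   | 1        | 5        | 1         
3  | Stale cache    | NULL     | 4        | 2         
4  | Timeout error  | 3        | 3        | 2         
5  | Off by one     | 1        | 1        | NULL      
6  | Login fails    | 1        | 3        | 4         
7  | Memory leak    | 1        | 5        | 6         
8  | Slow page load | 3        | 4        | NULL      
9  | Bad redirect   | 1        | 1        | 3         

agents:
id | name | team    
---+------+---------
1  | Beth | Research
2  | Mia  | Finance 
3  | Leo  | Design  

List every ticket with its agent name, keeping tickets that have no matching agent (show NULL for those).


LEFT JOIN keeps every row from tickets (the left table); where agent_id has no match in agents, the agent columns become NULL. Walk through each ticket:
  - ticket 1 (Crash on save): agent_id=1 -> matches Beth
  - ticket 2 (Null pointer): agent_id=1 -> matches Beth
  - ticket 3 (Stale cache): agent_id=NULL, no match -> kept with NULL
  - ticket 4 (Timeout error): agent_id=3 -> matches Leo
  - ticket 5 (Off by one): agent_id=1 -> matches Beth
  - ticket 6 (Login fails): agent_id=1 -> matches Beth
  - ticket 7 (Memory leak): agent_id=1 -> matches Beth
  - ticket 8 (Slow page load): agent_id=3 -> matches Leo
  - ticket 9 (Bad redirect): agent_id=1 -> matches Beth
All 9 rows appear; 1 has NULL agent.

SQL:
SELECT a.title, b.name AS agent
FROM tickets a
LEFT JOIN agents b ON a.agent_id = b.id

Result:
title          | agent
---------------+------
Crash on save  | Beth 
Null pointer   | Beth 
Stale cache    | NULL 
Timeout error  | Leo  
Off by one     | Beth 
Login fails    | Beth 
Memory leak    | Beth 
Slow page load | Leo  
Bad redirect   | Beth 


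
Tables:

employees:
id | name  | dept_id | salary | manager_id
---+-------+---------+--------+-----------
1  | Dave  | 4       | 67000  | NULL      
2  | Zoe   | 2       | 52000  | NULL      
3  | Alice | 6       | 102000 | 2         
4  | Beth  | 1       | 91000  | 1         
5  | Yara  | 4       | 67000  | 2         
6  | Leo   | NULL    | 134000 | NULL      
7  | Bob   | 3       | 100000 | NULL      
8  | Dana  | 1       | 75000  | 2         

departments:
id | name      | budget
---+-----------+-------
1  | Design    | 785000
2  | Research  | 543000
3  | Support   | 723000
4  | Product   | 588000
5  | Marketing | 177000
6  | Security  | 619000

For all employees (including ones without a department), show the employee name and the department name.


LEFT JOIN keeps every row from employees (the left table); where dept_id has no match in departments, the department columns become NULL. Walk through each employee:
  - employee 1 (Dave): dept_id=4 -> matches Product
  - employee 2 (Zoe): dept_id=2 -> matches Research
  - employee 3 (Alice): dept_id=6 -> matches Security
  - employee 4 (Beth): dept_id=1 -> matches Design
  - employee 5 (Yara): dept_id=4 -> matches Product
  - employee 6 (Leo): dept_id=NULL, no match -> kept with NULL
  - employee 7 (Bob): dept_id=3 -> matches Support
  - employee 8 (Dana): dept_id=1 -> matches Design
All 8 rows appear; 1 has NULL department.

SQL:
SELECT a.name, b.name AS department
FROM employees a
LEFT JOIN departments b ON a.dept_id = b.id

Result:
name  | department
------+-----------
Dave  | Product   
Zoe   | Research  
Alice | Security  
Beth  | Design    
Yara  | Product   
Leo   | NULL      
Bob   | Support   
Dana  | Design    


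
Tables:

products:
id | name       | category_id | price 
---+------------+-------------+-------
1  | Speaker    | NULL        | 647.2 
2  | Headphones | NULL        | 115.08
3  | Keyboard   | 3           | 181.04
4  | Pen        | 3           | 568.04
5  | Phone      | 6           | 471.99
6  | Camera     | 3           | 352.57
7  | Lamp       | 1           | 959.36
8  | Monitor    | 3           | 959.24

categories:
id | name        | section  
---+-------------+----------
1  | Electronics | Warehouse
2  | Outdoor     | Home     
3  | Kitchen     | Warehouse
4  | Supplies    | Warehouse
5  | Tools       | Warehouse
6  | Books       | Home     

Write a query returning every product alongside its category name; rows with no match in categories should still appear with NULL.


LEFT JOIN keeps every row from products (the left table); where category_id has no match in categories, the category columns become NULL. Walk through each product:
  - product 1 (Speaker): category_id=NULL, no match -> kept with NULL
  - product 2 (Headphones): category_id=NULL, no match -> kept with NULL
  - product 3 (Keyboard): category_id=3 -> matches Kitchen
  - product 4 (Pen): category_id=3 -> matches Kitchen
  - product 5 (Phone): category_id=6 -> matches Books
  - product 6 (Camera): category_id=3 -> matches Kitchen
  - product 7 (Lamp): category_id=1 -> matches Electronics
  - product 8 (Monitor): category_id=3 -> matches Kitchen
All 8 rows appear; 2 have NULL category.

SQL:
SELECT a.name, b.name AS category
FROM products a
LEFT JOIN categories b ON a.category_id = b.id

Result:
name       | category   
-----------+------------
Speaker    | NULL       
Headphones | NULL       
Keyboard   | Kitchen    
Pen        | Kitchen    
Phone      | Books      
Camera     | Kitchen    
Lamp       | Electronics
Monitor    | Kitchen    


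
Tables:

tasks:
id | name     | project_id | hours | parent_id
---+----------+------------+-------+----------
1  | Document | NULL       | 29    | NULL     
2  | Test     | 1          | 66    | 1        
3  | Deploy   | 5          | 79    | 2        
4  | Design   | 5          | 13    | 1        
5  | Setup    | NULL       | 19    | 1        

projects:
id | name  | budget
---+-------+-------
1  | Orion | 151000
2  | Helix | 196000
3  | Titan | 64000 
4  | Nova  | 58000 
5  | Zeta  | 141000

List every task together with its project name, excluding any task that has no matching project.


INNER JOIN keeps only tasks rows whose project_id matches an id in projects. Walk through each task:
  - task 1 (Document): project_id=NULL, no match -> dropped
  - task 2 (Test): project_id=1 -> matches Orion
  - task 3 (Deploy): project_id=5 -> matches Zeta
  - task 4 (Design): project_id=5 -> matches Zeta
  - task 5 (Setup): project_id=NULL, no match -> dropped
So 2 of 5 rows are dropped.

SQL:
SELECT a.name, b.name AS project
FROM tasks a
INNER JOIN projects b ON a.project_id = b.id

Result:
name   | project
-------+--------
Test   | Orion  
Deploy | Zeta   
Design | Zeta   


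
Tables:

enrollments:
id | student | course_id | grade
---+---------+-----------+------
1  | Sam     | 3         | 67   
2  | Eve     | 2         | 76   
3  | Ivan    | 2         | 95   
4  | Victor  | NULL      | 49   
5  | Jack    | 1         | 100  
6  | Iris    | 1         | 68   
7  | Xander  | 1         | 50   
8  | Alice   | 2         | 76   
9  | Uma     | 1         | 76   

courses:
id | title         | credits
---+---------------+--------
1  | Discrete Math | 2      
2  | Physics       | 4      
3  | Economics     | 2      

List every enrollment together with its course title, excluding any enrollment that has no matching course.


INNER JOIN keeps only enrollments rows whose course_id matches an id in courses. Walk through each enrollment:
  - enrollment 1 (Sam): course_id=3 -> matches Economics
  - enrollment 2 (Eve): course_id=2 -> matches Physics
  - enrollment 3 (Ivan): course_id=2 -> matches Physics
  - enrollment 4 (Victor): course_id=NULL, no match -> dropped
  - enrollment 5 (Jack): course_id=1 -> matches Discrete Math
  - enrollment 6 (Iris): course_id=1 -> matches Discrete Math
  - enrollment 7 (Xander): course_id=1 -> matches Discrete Math
  - enrollment 8 (Alice): course_id=2 -> matches Physics
  - enrollment 9 (Uma): course_id=1 -> matches Discrete Math
So 1 of 9 rows is dropped.

SQL:
SELECT a.student, b.title AS course
FROM enrollments a
INNER JOIN courses b ON a.course_id = b.id

Result:
student | course       
--------+--------------
Sam     | Economics    
Eve     | Physics      
Ivan    | Physics      
Jack    | Discrete Math
Iris    | Discrete Math
Xander  | Discrete Math
Alice   | Physics      
Uma     | Discrete Math


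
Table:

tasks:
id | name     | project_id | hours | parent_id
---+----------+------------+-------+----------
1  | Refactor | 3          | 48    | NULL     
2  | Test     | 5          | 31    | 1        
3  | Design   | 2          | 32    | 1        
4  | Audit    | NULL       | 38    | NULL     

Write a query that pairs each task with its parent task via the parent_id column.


This is a self-join: tasks is joined to a second copy of itself, matching each row's parent_id to another row's id. Use LEFT JOIN so rows with parent_id=NULL are kept.
  - task 1 (Refactor): parent_id=NULL -> NULL
  - task 2 (Test): parent_id=1 -> Refactor
  - task 3 (Design): parent_id=1 -> Refactor
  - task 4 (Audit): parent_id=NULL -> NULL

SQL:
SELECT a.name AS item, b.name AS parent
FROM tasks a
LEFT JOIN tasks b ON a.parent_id = b.id

Result:
item     | parent  
---------+---------
Refactor | NULL    
Test     | Refactor
Design   | Refactor
Audit    | NULL    


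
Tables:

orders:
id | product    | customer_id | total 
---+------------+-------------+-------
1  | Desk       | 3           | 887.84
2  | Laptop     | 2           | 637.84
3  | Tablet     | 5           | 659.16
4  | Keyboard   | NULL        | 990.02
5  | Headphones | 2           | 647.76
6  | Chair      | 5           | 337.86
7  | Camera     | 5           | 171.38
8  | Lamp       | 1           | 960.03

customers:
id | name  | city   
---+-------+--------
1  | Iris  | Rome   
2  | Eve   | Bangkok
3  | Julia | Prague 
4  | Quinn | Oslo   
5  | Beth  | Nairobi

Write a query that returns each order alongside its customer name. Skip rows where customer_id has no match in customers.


INNER JOIN keeps only orders rows whose customer_id matches an id in customers. Walk through each order:
  - order 1 (Desk): customer_id=3 -> matches Julia
  - order 2 (Laptop): customer_id=2 -> matches Eve
  - order 3 (Tablet): customer_id=5 -> matches Beth
  - order 4 (Keyboard): customer_id=NULL, no match -> dropped
  - order 5 (Headphones): customer_id=2 -> matches Eve
  - order 6 (Chair): customer_id=5 -> matches Beth
  - order 7 (Camera): customer_id=5 -> matches Beth
  - order 8 (Lamp): customer_id=1 -> matches Iris
So 1 of 8 rows is dropped.

SQL:
SELECT a.product, b.name AS customer
FROM orders a
INNER JOIN customers b ON a.customer_id = b.id

Result:
product    | customer
-----------+---------
Desk       | Julia   
Laptop     | Eve     
Tablet     | Beth    
Headphones | Eve     
Chair      | Beth    
Camera     | Beth    
Lamp       | Iris    


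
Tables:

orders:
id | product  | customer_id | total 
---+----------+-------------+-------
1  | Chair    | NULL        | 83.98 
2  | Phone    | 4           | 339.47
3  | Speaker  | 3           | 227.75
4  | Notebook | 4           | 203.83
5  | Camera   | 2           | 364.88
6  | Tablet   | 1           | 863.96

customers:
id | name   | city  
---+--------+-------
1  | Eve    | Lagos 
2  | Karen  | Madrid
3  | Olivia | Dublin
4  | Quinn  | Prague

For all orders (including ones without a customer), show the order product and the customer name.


LEFT JOIN keeps every row from orders (the left table); where customer_id has no match in customers, the customer columns become NULL. Walk through each order:
  - order 1 (Chair): customer_id=NULL, no match -> kept with NULL
  - order 2 (Phone): customer_id=4 -> matches Quinn
  - order 3 (Speaker): customer_id=3 -> matches Olivia
  - order 4 (Notebook): customer_id=4 -> matches Quinn
  - order 5 (Camera): customer_id=2 -> matches Karen
  - order 6 (Tablet): customer_id=1 -> matches Eve
All 6 rows appear; 1 has NULL customer.

SQL:
SELECT a.product, b.name AS customer
FROM orders a
LEFT JOIN customers b ON a.customer_id = b.id

Result:
product  | customer
---------+---------
Chair    | NULL    
Phone    | Quinn   
Speaker  | Olivia  
Notebook | Quinn   
Camera   | Karen   
Tablet   | Eve     


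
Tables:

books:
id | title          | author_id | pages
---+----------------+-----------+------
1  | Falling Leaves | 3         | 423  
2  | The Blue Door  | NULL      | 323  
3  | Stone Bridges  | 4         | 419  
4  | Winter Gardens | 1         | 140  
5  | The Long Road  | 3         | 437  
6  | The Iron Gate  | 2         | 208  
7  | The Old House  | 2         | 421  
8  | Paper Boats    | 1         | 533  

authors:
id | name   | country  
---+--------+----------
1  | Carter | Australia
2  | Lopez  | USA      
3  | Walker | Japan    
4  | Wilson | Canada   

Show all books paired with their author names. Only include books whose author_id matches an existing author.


INNER JOIN keeps only books rows whose author_id matches an id in authors. Walk through each book:
  - book 1 (Falling Leaves): author_id=3 -> matches Walker
  - book 2 (The Blue Door): author_id=NULL, no match -> dropped
  - book 3 (Stone Bridges): author_id=4 -> matches Wilson
  - book 4 (Winter Gardens): author_id=1 -> matches Carter
  - book 5 (The Long Road): author_id=3 -> matches Walker
  - book 6 (The Iron Gate): author_id=2 -> matches Lopez
  - book 7 (The Old House): author_id=2 -> matches Lopez
  - book 8 (Paper Boats): author_id=1 -> matches Carter
So 1 of 8 rows is dropped.

SQL:
SELECT a.title, b.name AS author
FROM books a
INNER JOIN authors b ON a.author_id = b.id

Result:
title          | author
---------------+-------
Falling Leaves | Walker
Stone Bridges  | Wilson
Winter Gardens | Carter
The Long Road  | Walker
The Iron Gate  | Lopez 
The Old House  | Lopez 
Paper Boats    | Carter


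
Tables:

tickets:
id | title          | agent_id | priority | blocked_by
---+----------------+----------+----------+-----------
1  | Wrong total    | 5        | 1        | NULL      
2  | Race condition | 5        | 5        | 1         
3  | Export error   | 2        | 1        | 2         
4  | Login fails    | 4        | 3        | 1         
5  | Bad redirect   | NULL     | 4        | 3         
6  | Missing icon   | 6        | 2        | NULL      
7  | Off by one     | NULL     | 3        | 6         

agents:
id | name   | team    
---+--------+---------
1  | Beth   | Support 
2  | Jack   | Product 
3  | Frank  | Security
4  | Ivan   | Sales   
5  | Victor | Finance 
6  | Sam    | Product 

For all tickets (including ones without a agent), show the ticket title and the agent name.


LEFT JOIN keeps every row from tickets (the left table); where agent_id has no match in agents, the agent columns become NULL. Walk through each ticket:
  - ticket 1 (Wrong total): agent_id=5 -> matches Victor
  - ticket 2 (Race condition): agent_id=5 -> matches Victor
  - ticket 3 (Export error): agent_id=2 -> matches Jack
  - ticket 4 (Login fails): agent_id=4 -> matches Ivan
  - ticket 5 (Bad redirect): agent_id=NULL, no match -> kept with NULL
  - ticket 6 (Missing icon): agent_id=6 -> matches Sam
  - ticket 7 (Off by one): agent_id=NULL, no match -> kept with NULL
All 7 rows appear; 2 have NULL agent.

SQL:
SELECT a.title, b.name AS agent
FROM tickets a
LEFT JOIN agents b ON a.agent_id = b.id

Result:
title          | agent 
---------------+-------
Wrong total    | Victor
Race condition | Victor
Export error   | Jack  
Login fails    | Ivan  
Bad redirect   | NULL  
Missing icon   | Sam   
Off by one     | NULL  


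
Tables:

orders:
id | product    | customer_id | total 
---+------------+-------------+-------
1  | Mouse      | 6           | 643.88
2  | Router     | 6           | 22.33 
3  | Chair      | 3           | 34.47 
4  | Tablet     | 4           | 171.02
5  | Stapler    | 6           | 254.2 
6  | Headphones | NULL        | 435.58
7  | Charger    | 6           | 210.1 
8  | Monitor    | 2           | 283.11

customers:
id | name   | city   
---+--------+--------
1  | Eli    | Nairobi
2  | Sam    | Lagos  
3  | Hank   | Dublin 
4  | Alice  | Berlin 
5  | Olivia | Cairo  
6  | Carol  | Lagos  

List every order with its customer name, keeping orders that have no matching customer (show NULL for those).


LEFT JOIN keeps every row from orders (the left table); where customer_id has no match in customers, the customer columns become NULL. Walk through each order:
  - order 1 (Mouse): customer_id=6 -> matches Carol
  - order 2 (Router): customer_id=6 -> matches Carol
  - order 3 (Chair): customer_id=3 -> matches Hank
  - order 4 (Tablet): customer_id=4 -> matches Alice
  - order 5 (Stapler): customer_id=6 -> matches Carol
  - order 6 (Headphones): customer_id=NULL, no match -> kept with NULL
  - order 7 (Charger): customer_id=6 -> matches Carol
  - order 8 (Monitor): customer_id=2 -> matches Sam
All 8 rows appear; 1 has NULL customer.

SQL:
SELECT a.product, b.name AS customer
FROM orders a
LEFT JOIN customers b ON a.customer_id = b.id

Result:
product    | customer
-----------+---------
Mouse      | Carol   
Router     | Carol   
Chair      | Hank    
Tablet     | Alice   
Stapler    | Carol   
Headphones | NULL    
Charger    | Carol   
Monitor    | Sam     


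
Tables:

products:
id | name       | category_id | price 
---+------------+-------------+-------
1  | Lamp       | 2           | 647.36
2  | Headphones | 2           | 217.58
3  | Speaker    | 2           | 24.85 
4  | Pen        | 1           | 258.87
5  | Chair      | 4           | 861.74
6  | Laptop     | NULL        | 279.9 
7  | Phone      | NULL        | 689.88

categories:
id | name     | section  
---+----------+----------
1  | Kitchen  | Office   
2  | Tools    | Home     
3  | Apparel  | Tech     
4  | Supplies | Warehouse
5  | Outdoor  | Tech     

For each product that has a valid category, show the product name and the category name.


INNER JOIN keeps only products rows whose category_id matches an id in categories. Walk through each product:
  - product 1 (Lamp): category_id=2 -> matches Tools
  - product 2 (Headphones): category_id=2 -> matches Tools
  - product 3 (Speaker): category_id=2 -> matches Tools
  - product 4 (Pen): category_id=1 -> matches Kitchen
  - product 5 (Chair): category_id=4 -> matches Supplies
  - product 6 (Laptop): category_id=NULL, no match -> dropped
  - product 7 (Phone): category_id=NULL, no match -> dropped
So 2 of 7 rows are dropped.

SQL:
SELECT a.name, b.name AS category
FROM products a
INNER JOIN categories b ON a.category_id = b.id

Result:
name       | category
-----------+---------
Lamp       | Tools   
Headphones | Tools   
Speaker    | Tools   
Pen        | Kitchen 
Chair      | Supplies


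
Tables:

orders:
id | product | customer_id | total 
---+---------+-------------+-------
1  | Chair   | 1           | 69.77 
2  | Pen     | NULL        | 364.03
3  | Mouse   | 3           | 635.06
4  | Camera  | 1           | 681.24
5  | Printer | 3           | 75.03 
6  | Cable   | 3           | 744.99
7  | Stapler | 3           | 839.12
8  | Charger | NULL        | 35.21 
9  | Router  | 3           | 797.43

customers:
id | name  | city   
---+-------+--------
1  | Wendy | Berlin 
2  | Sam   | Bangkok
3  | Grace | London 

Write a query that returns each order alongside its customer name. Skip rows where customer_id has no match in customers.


INNER JOIN keeps only orders rows whose customer_id matches an id in customers. Walk through each order:
  - order 1 (Chair): customer_id=1 -> matches Wendy
  - order 2 (Pen): customer_id=NULL, no match -> dropped
  - order 3 (Mouse): customer_id=3 -> matches Grace
  - order 4 (Camera): customer_id=1 -> matches Wendy
  - order 5 (Printer): customer_id=3 -> matches Grace
  - order 6 (Cable): customer_id=3 -> matches Grace
  - order 7 (Stapler): customer_id=3 -> matches Grace
  - order 8 (Charger): customer_id=NULL, no match -> dropped
  - order 9 (Router): customer_id=3 -> matches Grace
So 2 of 9 rows are dropped.

SQL:
SELECT a.product, b.name AS customer
FROM orders a
INNER JOIN customers b ON a.customer_id = b.id

Result:
product | customer
--------+---------
Chair   | Wendy   
Mouse   | Grace   
Camera  | Wendy   
Printer | Grace   
Cable   | Grace   
Stapler | Grace   
Router  | Grace   


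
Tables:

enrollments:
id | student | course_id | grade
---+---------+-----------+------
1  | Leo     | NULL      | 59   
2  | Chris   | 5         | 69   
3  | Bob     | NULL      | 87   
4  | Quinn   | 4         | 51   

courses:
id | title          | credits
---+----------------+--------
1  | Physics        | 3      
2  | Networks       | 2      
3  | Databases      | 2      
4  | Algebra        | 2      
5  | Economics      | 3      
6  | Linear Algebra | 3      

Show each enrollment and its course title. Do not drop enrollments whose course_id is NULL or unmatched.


LEFT JOIN keeps every row from enrollments (the left table); where course_id has no match in courses, the course columns become NULL. Walk through each enrollment:
  - enrollment 1 (Leo): course_id=NULL, no match -> kept with NULL
  - enrollment 2 (Chris): course_id=5 -> matches Economics
  - enrollment 3 (Bob): course_id=NULL, no match -> kept with NULL
  - enrollment 4 (Quinn): course_id=4 -> matches Algebra
All 4 rows appear; 2 have NULL course.

SQL:
SELECT a.student, b.title AS course
FROM enrollments a
LEFT JOIN courses b ON a.course_id = b.id

Result:
student | course   
--------+----------
Leo     | NULL     
Chris   | Economics
Bob     | NULL     
Quinn   | Algebra  


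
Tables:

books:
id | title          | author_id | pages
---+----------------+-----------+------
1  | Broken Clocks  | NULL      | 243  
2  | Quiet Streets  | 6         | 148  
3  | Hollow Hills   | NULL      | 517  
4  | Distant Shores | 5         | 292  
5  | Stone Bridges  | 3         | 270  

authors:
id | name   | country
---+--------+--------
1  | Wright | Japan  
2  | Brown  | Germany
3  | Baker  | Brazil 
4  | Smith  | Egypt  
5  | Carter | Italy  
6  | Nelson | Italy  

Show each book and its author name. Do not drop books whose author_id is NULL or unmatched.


LEFT JOIN keeps every row from books (the left table); where author_id has no match in authors, the author columns become NULL. Walk through each book:
  - book 1 (Broken Clocks): author_id=NULL, no match -> kept with NULL
  - book 2 (Quiet Streets): author_id=6 -> matches Nelson
  - book 3 (Hollow Hills): author_id=NULL, no match -> kept with NULL
  - book 4 (Distant Shores): author_id=5 -> matches Carter
  - book 5 (Stone Bridges): author_id=3 -> matches Baker
All 5 rows appear; 2 have NULL author.

SQL:
SELECT a.title, b.name AS author
FROM books a
LEFT JOIN authors b ON a.author_id = b.id

Result:
title          | author
---------------+-------
Broken Clocks  | NULL  
Quiet Streets  | Nelson
Hollow Hills   | NULL  
Distant Shores | Carter
Stone Bridges  | Baker 
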